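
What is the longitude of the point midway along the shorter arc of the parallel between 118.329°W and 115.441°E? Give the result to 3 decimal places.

178.556°E

Signed shortest Δλ from -118.329° to +115.441° is -126.230°.
Midpoint longitude = -118.329° + (-126.230°)/2 = -118.329° − 63.115° = -181.444°.
Normalise into (−180°, 180°]: +178.556°.
(The naïve average (-118.329 + +115.441)/2 = -1.444° is on the wrong side of the globe.)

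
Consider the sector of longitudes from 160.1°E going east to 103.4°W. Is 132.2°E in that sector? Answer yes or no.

Band width going east from +160.1° to -103.4°: ((-103.4 − 160.1) mod 360) = 96.5°.
Offset of +132.2° east of the west edge: ((132.2 − 160.1) mod 360) = 332.1°.
332.1° > 96.5° ⇒ outside.

No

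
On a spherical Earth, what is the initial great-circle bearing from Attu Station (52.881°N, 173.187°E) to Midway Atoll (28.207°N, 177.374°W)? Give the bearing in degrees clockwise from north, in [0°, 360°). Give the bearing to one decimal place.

Δλ = -177.374 − 173.187 = -350.561°; wrapped into (−180°, 180°]: 9.439°.
θ = atan2( sin Δλ · cos φ₂ , cos φ₁ · sin φ₂ − sin φ₁ · cos φ₂ · cos Δλ )
  = atan2(0.14452, -0.40794) = 160.492° → normalised to [0°, 360°): 160.492°.

160.5°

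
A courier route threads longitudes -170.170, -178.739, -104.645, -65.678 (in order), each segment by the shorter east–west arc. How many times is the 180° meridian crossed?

Leg 1: -170.170° → -178.739°, shortest Δλ = -8.569° (west) — does not cross 180°.
Leg 2: -178.739° → -104.645°, shortest Δλ = 74.094° (east) — does not cross 180°.
Leg 3: -104.645° → -65.678°, shortest Δλ = 38.967° (east) — does not cross 180°.
Total crossings: 0.

0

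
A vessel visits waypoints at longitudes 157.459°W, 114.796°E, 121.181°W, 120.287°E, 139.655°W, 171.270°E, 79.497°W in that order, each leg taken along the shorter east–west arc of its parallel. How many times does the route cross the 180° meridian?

Leg 1: -157.459° → +114.796°, shortest Δλ = -87.745° (west) — crosses 180°.
Leg 2: +114.796° → -121.181°, shortest Δλ = 124.023° (east) — crosses 180°.
Leg 3: -121.181° → +120.287°, shortest Δλ = -118.532° (west) — crosses 180°.
Leg 4: +120.287° → -139.655°, shortest Δλ = 100.058° (east) — crosses 180°.
Leg 5: -139.655° → +171.270°, shortest Δλ = -49.075° (west) — crosses 180°.
Leg 6: +171.270° → -79.497°, shortest Δλ = 109.233° (east) — crosses 180°.
Total crossings: 6.

6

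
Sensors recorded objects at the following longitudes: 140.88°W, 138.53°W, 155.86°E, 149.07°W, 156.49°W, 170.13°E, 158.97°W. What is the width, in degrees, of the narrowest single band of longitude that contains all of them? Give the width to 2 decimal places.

Sort the longitudes: -158.97°, -156.49°, -149.07°, -140.88°, -138.53°, +155.86°, +170.13°.
Eastward gaps between consecutive values (wrapping around): 2.48°, 7.42°, 8.19°, 2.35°, 294.39°, 14.27°, 30.90°.
Largest gap = 294.39° ⇒ minimal covering band is its complement: 360° − 294.39° = 65.61°.
Band runs from +155.86° eastward to -138.53°, crossing the antimeridian.

65.61°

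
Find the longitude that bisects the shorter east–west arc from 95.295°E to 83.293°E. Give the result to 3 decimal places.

89.294°E

Signed shortest Δλ from +95.295° to +83.293° is -12.002°.
Midpoint longitude = +95.295° + (-12.002°)/2 = +95.295° − 6.001° = +89.294°.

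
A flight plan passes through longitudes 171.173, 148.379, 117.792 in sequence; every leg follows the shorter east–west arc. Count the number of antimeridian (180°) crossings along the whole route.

Leg 1: +171.173° → +148.379°, shortest Δλ = -22.794° (west) — does not cross 180°.
Leg 2: +148.379° → +117.792°, shortest Δλ = -30.587° (west) — does not cross 180°.
Total crossings: 0.

0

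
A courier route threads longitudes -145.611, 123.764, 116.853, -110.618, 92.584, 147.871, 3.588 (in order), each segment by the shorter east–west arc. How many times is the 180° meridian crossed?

Leg 1: -145.611° → +123.764°, shortest Δλ = -90.625° (west) — crosses 180°.
Leg 2: +123.764° → +116.853°, shortest Δλ = -6.911° (west) — does not cross 180°.
Leg 3: +116.853° → -110.618°, shortest Δλ = 132.529° (east) — crosses 180°.
Leg 4: -110.618° → +92.584°, shortest Δλ = -156.798° (west) — crosses 180°.
Leg 5: +92.584° → +147.871°, shortest Δλ = 55.287° (east) — does not cross 180°.
Leg 6: +147.871° → +3.588°, shortest Δλ = -144.283° (west) — does not cross 180°.
Total crossings: 3.

3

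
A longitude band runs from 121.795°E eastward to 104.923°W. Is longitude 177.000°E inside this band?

Band width going east from +121.795° to -104.923°: ((-104.923 − 121.795) mod 360) = 133.282°.
Offset of +177.000° east of the west edge: ((177.000 − 121.795) mod 360) = 55.205°.
55.205° ≤ 133.282° ⇒ inside.

Yes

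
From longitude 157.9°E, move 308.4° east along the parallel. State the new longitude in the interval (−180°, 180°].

106.3°E

Start at +157.9°; shift +308.4° → +466.3°.
+466.3° lies outside (−180°, 180°]; subtract 360° → +106.3°.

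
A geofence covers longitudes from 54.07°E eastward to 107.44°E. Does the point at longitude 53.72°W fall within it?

No

Band width going east from +54.07° to +107.44°: ((107.44 − 54.07) mod 360) = 53.37°.
Offset of -53.72° east of the west edge: ((-53.72 − 54.07) mod 360) = 252.21°.
252.21° > 53.37° ⇒ outside.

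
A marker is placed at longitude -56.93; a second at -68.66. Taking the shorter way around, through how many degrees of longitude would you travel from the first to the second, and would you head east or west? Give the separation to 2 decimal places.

11.73° west

Raw difference: -68.66 − -56.93 = -11.73°.
Normalise into (−180°, 180°]: -11.73° stays -11.73°.
Negative ⇒ the second point lies to the west; separation 11.73°.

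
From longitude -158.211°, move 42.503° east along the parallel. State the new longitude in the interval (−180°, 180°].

-115.708°

Start at -158.211°; shift +42.503° → -115.708°.
-115.708° already lies in (−180°, 180°].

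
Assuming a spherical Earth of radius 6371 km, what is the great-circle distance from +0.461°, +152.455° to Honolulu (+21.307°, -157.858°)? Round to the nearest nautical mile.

3166 nmi

Δλ = -157.858 − 152.455 = -310.313°; wrapped into (−180°, 180°]: 49.687°.
Δφ = 21.307 − 0.461 = 20.846°.
a = sin²(Δφ/2) + cos φ₁ · cos φ₂ · sin²(Δλ/2) = 0.197178.
c = 2·atan2(√a, √(1−a)) = 0.92022 rad → d = 6371·c ≈ 5862.72 km ≈ 3165.62 nmi.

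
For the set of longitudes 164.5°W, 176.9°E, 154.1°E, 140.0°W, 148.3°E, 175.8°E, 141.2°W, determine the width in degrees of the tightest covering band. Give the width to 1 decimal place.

71.7°

Sort the longitudes: -164.5°, -141.2°, -140.0°, +148.3°, +154.1°, +175.8°, +176.9°.
Eastward gaps between consecutive values (wrapping around): 23.3°, 1.2°, 288.3°, 5.8°, 21.7°, 1.1°, 18.6°.
Largest gap = 288.3° ⇒ minimal covering band is its complement: 360° − 288.3° = 71.7°.
Band runs from +148.3° eastward to -140.0°, crossing the antimeridian.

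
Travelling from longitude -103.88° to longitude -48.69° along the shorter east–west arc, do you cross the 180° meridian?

Signed shortest Δλ = ((-48.69 − -103.88 + 180) mod 360) − 180 = 55.19°.
Going east by 55.19° from -103.88° reaches -48.69° without touching 180°.

No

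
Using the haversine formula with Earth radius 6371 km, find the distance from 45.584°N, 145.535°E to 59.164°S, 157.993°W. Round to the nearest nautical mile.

6876 nmi

Δλ = -157.993 − 145.535 = -303.528°; wrapped into (−180°, 180°]: 56.472°.
Δφ = -59.164 − 45.584 = -104.748°.
a = sin²(Δφ/2) + cos φ₁ · cos φ₂ · sin²(Δλ/2) = 0.707579.
c = 2·atan2(√a, √(1−a)) = 1.99891 rad → d = 6371·c ≈ 12735.08 km ≈ 6876.39 nmi.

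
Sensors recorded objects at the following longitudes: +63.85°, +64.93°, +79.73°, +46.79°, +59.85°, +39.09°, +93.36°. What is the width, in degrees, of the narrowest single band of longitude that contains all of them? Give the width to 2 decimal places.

54.27°

Sort the longitudes: +39.09°, +46.79°, +59.85°, +63.85°, +64.93°, +79.73°, +93.36°.
Eastward gaps between consecutive values (wrapping around): 7.70°, 13.06°, 4.00°, 1.08°, 14.80°, 13.63°, 305.73°.
Largest gap = 305.73° ⇒ minimal covering band is its complement: 360° − 305.73° = 54.27°.
Band runs from +39.09° eastward to +93.36°.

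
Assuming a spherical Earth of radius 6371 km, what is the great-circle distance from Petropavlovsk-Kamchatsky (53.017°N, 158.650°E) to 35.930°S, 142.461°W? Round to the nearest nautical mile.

Δλ = -142.461 − 158.650 = -301.111°; wrapped into (−180°, 180°]: 58.889°.
Δφ = -35.930 − 53.017 = -88.947°.
a = sin²(Δφ/2) + cos φ₁ · cos φ₂ · sin²(Δλ/2) = 0.608524.
c = 2·atan2(√a, √(1−a)) = 1.78959 rad → d = 6371·c ≈ 11401.45 km ≈ 6156.29 nmi.

6156 nmi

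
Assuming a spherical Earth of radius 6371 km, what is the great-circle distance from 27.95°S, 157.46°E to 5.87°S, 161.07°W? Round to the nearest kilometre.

5010 km

Δλ = -161.07 − 157.46 = -318.53°; wrapped into (−180°, 180°]: 41.47°.
Δφ = -5.87 − -27.95 = 22.08°.
a = sin²(Δφ/2) + cos φ₁ · cos φ₂ · sin²(Δλ/2) = 0.146817.
c = 2·atan2(√a, √(1−a)) = 0.78645 rad → d = 6371·c ≈ 5010.44 km.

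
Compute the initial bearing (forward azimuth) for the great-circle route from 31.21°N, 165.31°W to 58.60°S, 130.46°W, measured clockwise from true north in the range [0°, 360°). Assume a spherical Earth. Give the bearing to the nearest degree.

Δλ = -130.46 − -165.31 = 34.85°.
θ = atan2( sin Δλ · cos φ₂ , cos φ₁ · sin φ₂ − sin φ₁ · cos φ₂ · cos Δλ )
  = atan2(0.29772, -0.95157) = 162.627° → normalised to [0°, 360°): 162.627°.

163°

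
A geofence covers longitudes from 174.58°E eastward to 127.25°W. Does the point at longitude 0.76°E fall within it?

No

Band width going east from +174.58° to -127.25°: ((-127.25 − 174.58) mod 360) = 58.17°.
Offset of +0.76° east of the west edge: ((0.76 − 174.58) mod 360) = 186.18°.
186.18° > 58.17° ⇒ outside.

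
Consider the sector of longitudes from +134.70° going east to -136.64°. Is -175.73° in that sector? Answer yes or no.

Band width going east from +134.70° to -136.64°: ((-136.64 − 134.70) mod 360) = 88.66°.
Offset of -175.73° east of the west edge: ((-175.73 − 134.70) mod 360) = 49.57°.
49.57° ≤ 88.66° ⇒ inside.

Yes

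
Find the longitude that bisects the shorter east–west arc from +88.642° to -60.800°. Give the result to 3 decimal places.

+13.921°

Signed shortest Δλ from +88.642° to -60.800° is -149.442°.
Midpoint longitude = +88.642° + (-149.442°)/2 = +88.642° − 74.721° = +13.921°.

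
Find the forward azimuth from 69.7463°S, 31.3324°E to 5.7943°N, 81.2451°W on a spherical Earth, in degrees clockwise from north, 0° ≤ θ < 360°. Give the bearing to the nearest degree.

Δλ = -81.2451 − 31.3324 = -112.5775°.
θ = atan2( sin Δλ · cos φ₂ , cos φ₁ · sin φ₂ − sin φ₁ · cos φ₂ · cos Δλ )
  = atan2(-0.91864, -0.32340) = -109.394° → normalised to [0°, 360°): 250.606°.

251°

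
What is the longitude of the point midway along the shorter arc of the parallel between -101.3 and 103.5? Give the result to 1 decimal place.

Signed shortest Δλ from -101.3° to +103.5° is -155.2°.
Midpoint longitude = -101.3° + (-155.2°)/2 = -101.3° − 77.6° = -178.9°.
(The naïve average (-101.3 + +103.5)/2 = 1.1° is on the wrong side of the globe.)

-178.9°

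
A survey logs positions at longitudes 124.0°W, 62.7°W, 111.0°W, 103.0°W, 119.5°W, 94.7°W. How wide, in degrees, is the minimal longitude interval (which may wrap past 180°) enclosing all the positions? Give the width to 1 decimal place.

Sort the longitudes: -124.0°, -119.5°, -111.0°, -103.0°, -94.7°, -62.7°.
Eastward gaps between consecutive values (wrapping around): 4.5°, 8.5°, 8.0°, 8.3°, 32.0°, 298.7°.
Largest gap = 298.7° ⇒ minimal covering band is its complement: 360° − 298.7° = 61.3°.
Band runs from -124.0° eastward to -62.7°.

61.3°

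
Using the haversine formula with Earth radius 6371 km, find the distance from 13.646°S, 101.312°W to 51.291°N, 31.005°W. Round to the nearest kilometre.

9876 km

Δλ = -31.005 − -101.312 = 70.307°.
Δφ = 51.291 − -13.646 = 64.937°.
a = sin²(Δφ/2) + cos φ₁ · cos φ₂ · sin²(Δλ/2) = 0.489655.
c = 2·atan2(√a, √(1−a)) = 1.55011 rad → d = 6371·c ≈ 9875.72 km.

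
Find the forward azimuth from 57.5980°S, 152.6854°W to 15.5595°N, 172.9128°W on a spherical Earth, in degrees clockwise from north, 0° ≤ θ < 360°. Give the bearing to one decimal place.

Δλ = -172.9128 − -152.6854 = -20.2274°.
θ = atan2( sin Δλ · cos φ₂ , cos φ₁ · sin φ₂ − sin φ₁ · cos φ₂ · cos Δλ )
  = atan2(-0.33308, 0.90694) = -20.166° → normalised to [0°, 360°): 339.834°.

339.8°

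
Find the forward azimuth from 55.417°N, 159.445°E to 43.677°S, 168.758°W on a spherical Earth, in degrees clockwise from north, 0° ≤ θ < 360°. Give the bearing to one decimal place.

Δλ = -168.758 − 159.445 = -328.203°; wrapped into (−180°, 180°]: 31.797°.
θ = atan2( sin Δλ · cos φ₂ , cos φ₁ · sin φ₂ − sin φ₁ · cos φ₂ · cos Δλ )
  = atan2(0.38109, -0.89807) = 157.007° → normalised to [0°, 360°): 157.007°.

157.0°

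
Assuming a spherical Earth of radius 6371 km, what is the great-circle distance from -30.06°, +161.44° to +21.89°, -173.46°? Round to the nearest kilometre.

Δλ = -173.46 − 161.44 = -334.90°; wrapped into (−180°, 180°]: 25.10°.
Δφ = 21.89 − -30.06 = 51.95°.
a = sin²(Δφ/2) + cos φ₁ · cos φ₂ · sin²(Δλ/2) = 0.229744.
c = 2·atan2(√a, √(1−a)) = 0.99975 rad → d = 6371·c ≈ 6369.42 km.

6369 km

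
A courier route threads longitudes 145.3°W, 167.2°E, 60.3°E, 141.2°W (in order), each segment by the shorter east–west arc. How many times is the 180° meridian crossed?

Leg 1: -145.3° → +167.2°, shortest Δλ = -47.5° (west) — crosses 180°.
Leg 2: +167.2° → +60.3°, shortest Δλ = -106.9° (west) — does not cross 180°.
Leg 3: +60.3° → -141.2°, shortest Δλ = 158.5° (east) — crosses 180°.
Total crossings: 2.

2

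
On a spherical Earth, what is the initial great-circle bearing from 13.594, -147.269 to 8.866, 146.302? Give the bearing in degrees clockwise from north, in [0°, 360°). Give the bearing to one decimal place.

273.6°

Δλ = 146.302 − -147.269 = 293.571°; wrapped into (−180°, 180°]: -66.429°.
θ = atan2( sin Δλ · cos φ₂ , cos φ₁ · sin φ₂ − sin φ₁ · cos φ₂ · cos Δλ )
  = atan2(-0.90561, 0.05694) = -86.402° → normalised to [0°, 360°): 273.598°.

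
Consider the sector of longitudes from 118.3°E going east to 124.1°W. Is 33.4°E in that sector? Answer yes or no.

No

Band width going east from +118.3° to -124.1°: ((-124.1 − 118.3) mod 360) = 117.6°.
Offset of +33.4° east of the west edge: ((33.4 − 118.3) mod 360) = 275.1°.
275.1° > 117.6° ⇒ outside.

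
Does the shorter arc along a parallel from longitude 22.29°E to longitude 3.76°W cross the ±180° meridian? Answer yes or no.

No

Signed shortest Δλ = ((-3.76 − 22.29 + 180) mod 360) − 180 = -26.05°.
Going west by 26.05° from +22.29° reaches -3.76° without touching 180°.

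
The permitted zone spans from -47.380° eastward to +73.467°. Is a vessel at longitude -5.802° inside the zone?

Yes

Band width going east from -47.380° to +73.467°: ((73.467 − -47.380) mod 360) = 120.847°.
Offset of -5.802° east of the west edge: ((-5.802 − -47.380) mod 360) = 41.578°.
41.578° ≤ 120.847° ⇒ inside.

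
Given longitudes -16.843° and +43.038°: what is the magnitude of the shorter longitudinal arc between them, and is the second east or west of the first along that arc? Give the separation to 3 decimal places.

Raw difference: 43.038 − -16.843 = 59.881°.
Normalise into (−180°, 180°]: 59.881° stays 59.881°.
Positive ⇒ the second point lies to the east; separation 59.881°.

59.881° east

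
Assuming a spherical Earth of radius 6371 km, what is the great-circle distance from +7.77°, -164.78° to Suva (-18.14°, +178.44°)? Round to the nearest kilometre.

3419 km

Δλ = 178.44 − -164.78 = 343.22°; wrapped into (−180°, 180°]: -16.78°.
Δφ = -18.14 − 7.77 = -25.91°.
a = sin²(Δφ/2) + cos φ₁ · cos φ₂ · sin²(Δλ/2) = 0.070305.
c = 2·atan2(√a, √(1−a)) = 0.53672 rad → d = 6371·c ≈ 3419.45 km.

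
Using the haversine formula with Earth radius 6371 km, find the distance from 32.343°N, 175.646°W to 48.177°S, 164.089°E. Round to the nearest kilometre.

9178 km

Δλ = 164.089 − -175.646 = 339.735°; wrapped into (−180°, 180°]: -20.265°.
Δφ = -48.177 − 32.343 = -80.520°.
a = sin²(Δφ/2) + cos φ₁ · cos φ₂ · sin²(Δλ/2) = 0.435085.
c = 2·atan2(√a, √(1−a)) = 1.44060 rad → d = 6371·c ≈ 9178.05 km.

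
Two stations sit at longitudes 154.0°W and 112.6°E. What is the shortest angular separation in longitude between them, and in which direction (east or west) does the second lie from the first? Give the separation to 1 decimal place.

93.4° west

Raw difference: 112.6 − -154.0 = 266.6°.
Normalise into (−180°, 180°]: 266.6° − 360° = -93.4°.
Negative ⇒ the second point lies to the west; separation 93.4°.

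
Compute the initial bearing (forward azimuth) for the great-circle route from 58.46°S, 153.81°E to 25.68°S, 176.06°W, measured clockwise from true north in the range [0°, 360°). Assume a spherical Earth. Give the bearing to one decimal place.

Δλ = -176.06 − 153.81 = -329.87°; wrapped into (−180°, 180°]: 30.13°.
θ = atan2( sin Δλ · cos φ₂ , cos φ₁ · sin φ₂ − sin φ₁ · cos φ₂ · cos Δλ )
  = atan2(0.45238, 0.43764) = 45.949° → normalised to [0°, 360°): 45.949°.

45.9°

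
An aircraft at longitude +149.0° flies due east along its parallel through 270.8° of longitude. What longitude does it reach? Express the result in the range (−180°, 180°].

+59.8°

Start at +149.0°; shift +270.8° → +419.8°.
+419.8° lies outside (−180°, 180°]; subtract 360° → +59.8°.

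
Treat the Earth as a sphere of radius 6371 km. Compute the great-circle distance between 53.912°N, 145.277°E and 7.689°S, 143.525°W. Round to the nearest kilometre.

Δλ = -143.525 − 145.277 = -288.802°; wrapped into (−180°, 180°]: 71.198°.
Δφ = -7.689 − 53.912 = -61.601°.
a = sin²(Δφ/2) + cos φ₁ · cos φ₂ · sin²(Δλ/2) = 0.459993.
c = 2·atan2(√a, √(1−a)) = 1.49070 rad → d = 6371·c ≈ 9497.23 km.

9497 km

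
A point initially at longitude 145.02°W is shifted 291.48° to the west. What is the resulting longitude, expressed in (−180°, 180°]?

Start at -145.02°; shift −291.48° → -436.50°.
-436.50° lies outside (−180°, 180°]; add 360° → -76.50°.

76.50°W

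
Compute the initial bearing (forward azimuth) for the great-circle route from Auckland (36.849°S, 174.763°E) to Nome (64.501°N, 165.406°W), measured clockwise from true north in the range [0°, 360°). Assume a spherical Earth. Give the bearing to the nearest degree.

9°

Δλ = -165.406 − 174.763 = -340.169°; wrapped into (−180°, 180°]: 19.831°.
θ = atan2( sin Δλ · cos φ₂ , cos φ₁ · sin φ₂ − sin φ₁ · cos φ₂ · cos Δλ )
  = atan2(0.14604, 0.96513) = 8.605° → normalised to [0°, 360°): 8.605°.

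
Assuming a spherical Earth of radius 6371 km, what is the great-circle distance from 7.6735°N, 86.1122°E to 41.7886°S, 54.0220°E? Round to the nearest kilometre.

6396 km

Δλ = 54.0220 − 86.1122 = -32.0902°.
Δφ = -41.7886 − 7.6735 = -49.4621°.
a = sin²(Δφ/2) + cos φ₁ · cos φ₂ · sin²(Δλ/2) = 0.231474.
c = 2·atan2(√a, √(1−a)) = 1.00386 rad → d = 6371·c ≈ 6395.58 km.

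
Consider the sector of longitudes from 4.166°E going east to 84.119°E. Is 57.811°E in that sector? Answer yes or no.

Yes

Band width going east from +4.166° to +84.119°: ((84.119 − 4.166) mod 360) = 79.953°.
Offset of +57.811° east of the west edge: ((57.811 − 4.166) mod 360) = 53.645°.
53.645° ≤ 79.953° ⇒ inside.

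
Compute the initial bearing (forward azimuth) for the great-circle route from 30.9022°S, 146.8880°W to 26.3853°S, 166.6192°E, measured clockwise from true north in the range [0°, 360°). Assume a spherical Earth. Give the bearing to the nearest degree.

264°

Δλ = 166.6192 − -146.8880 = 313.5072°; wrapped into (−180°, 180°]: -46.4928°.
θ = atan2( sin Δλ · cos φ₂ , cos φ₁ · sin φ₂ − sin φ₁ · cos φ₂ · cos Δλ )
  = atan2(-0.64973, -0.06458) = -95.677° → normalised to [0°, 360°): 264.323°.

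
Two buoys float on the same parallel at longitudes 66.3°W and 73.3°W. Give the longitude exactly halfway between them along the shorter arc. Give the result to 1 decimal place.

Signed shortest Δλ from -66.3° to -73.3° is -7.0°.
Midpoint longitude = -66.3° + (-7.0°)/2 = -66.3° − 3.5° = -69.8°.

69.8°W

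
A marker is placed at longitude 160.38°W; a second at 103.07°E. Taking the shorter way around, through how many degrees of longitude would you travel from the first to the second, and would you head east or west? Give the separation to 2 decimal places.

Raw difference: 103.07 − -160.38 = 263.45°.
Normalise into (−180°, 180°]: 263.45° − 360° = -96.55°.
Negative ⇒ the second point lies to the west; separation 96.55°.

96.55° west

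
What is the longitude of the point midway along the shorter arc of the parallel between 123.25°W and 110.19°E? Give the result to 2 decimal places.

Signed shortest Δλ from -123.25° to +110.19° is -126.56°.
Midpoint longitude = -123.25° + (-126.56°)/2 = -123.25° − 63.28° = -186.53°.
Normalise into (−180°, 180°]: +173.47°.
(The naïve average (-123.25 + +110.19)/2 = -6.53° is on the wrong side of the globe.)

173.47°E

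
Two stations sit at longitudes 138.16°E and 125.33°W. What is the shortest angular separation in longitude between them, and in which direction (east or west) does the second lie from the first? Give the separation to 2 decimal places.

96.51° east

Raw difference: -125.33 − 138.16 = -263.49°.
Normalise into (−180°, 180°]: -263.49° + 360° = 96.51°.
Positive ⇒ the second point lies to the east; separation 96.51°.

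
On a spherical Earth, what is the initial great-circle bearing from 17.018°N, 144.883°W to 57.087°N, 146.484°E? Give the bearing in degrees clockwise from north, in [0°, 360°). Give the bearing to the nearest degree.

326°

Δλ = 146.484 − -144.883 = 291.367°; wrapped into (−180°, 180°]: -68.633°.
θ = atan2( sin Δλ · cos φ₂ , cos φ₁ · sin φ₂ − sin φ₁ · cos φ₂ · cos Δλ )
  = atan2(-0.50602, 0.74480) = -34.192° → normalised to [0°, 360°): 325.808°.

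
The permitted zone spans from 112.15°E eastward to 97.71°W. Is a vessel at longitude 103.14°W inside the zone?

Yes

Band width going east from +112.15° to -97.71°: ((-97.71 − 112.15) mod 360) = 150.14°.
Offset of -103.14° east of the west edge: ((-103.14 − 112.15) mod 360) = 144.71°.
144.71° ≤ 150.14° ⇒ inside.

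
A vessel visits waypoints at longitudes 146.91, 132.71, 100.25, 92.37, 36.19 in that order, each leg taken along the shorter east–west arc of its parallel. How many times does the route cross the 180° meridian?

0

Leg 1: +146.91° → +132.71°, shortest Δλ = -14.2° (west) — does not cross 180°.
Leg 2: +132.71° → +100.25°, shortest Δλ = -32.46° (west) — does not cross 180°.
Leg 3: +100.25° → +92.37°, shortest Δλ = -7.88° (west) — does not cross 180°.
Leg 4: +92.37° → +36.19°, shortest Δλ = -56.18° (west) — does not cross 180°.
Total crossings: 0.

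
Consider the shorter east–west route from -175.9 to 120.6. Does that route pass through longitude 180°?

Naïve |120.6 − -175.9| = 296.5° > 180°, so the shorter arc goes the other way round — across 180°.
Signed shortest Δλ = ((120.6 − -175.9 + 180) mod 360) − 180 = -63.5°.
Going west by 63.5° from -175.9° passes through 180° before reaching +120.6°.

Yes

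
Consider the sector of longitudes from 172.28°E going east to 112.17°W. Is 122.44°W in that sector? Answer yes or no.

Yes

Band width going east from +172.28° to -112.17°: ((-112.17 − 172.28) mod 360) = 75.55°.
Offset of -122.44° east of the west edge: ((-122.44 − 172.28) mod 360) = 65.28°.
65.28° ≤ 75.55° ⇒ inside.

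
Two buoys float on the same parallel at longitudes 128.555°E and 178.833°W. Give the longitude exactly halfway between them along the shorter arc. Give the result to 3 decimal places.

Signed shortest Δλ from +128.555° to -178.833° is +52.612°.
Midpoint longitude = +128.555° + (+52.612°)/2 = +128.555° + 26.306° = +154.861°.
(The naïve average (+128.555 + -178.833)/2 = -25.139° is on the wrong side of the globe.)

154.861°E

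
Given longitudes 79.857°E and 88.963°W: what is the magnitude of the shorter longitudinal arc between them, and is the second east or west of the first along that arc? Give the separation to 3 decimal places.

Raw difference: -88.963 − 79.857 = -168.82°.
Normalise into (−180°, 180°]: -168.82° stays -168.82°.
Negative ⇒ the second point lies to the west; separation 168.820°.

168.820° west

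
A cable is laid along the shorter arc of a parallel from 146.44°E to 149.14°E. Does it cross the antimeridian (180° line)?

No

Signed shortest Δλ = ((149.14 − 146.44 + 180) mod 360) − 180 = 2.7°.
Going east by 2.7° from +146.44° reaches +149.14° without touching 180°.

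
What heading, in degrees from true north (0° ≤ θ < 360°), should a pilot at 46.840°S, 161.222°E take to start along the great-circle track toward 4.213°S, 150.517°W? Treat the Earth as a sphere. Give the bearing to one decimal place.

Δλ = -150.517 − 161.222 = -311.739°; wrapped into (−180°, 180°]: 48.261°.
θ = atan2( sin Δλ · cos φ₂ , cos φ₁ · sin φ₂ − sin φ₁ · cos φ₂ · cos Δλ )
  = atan2(0.74417, 0.43406) = 59.746° → normalised to [0°, 360°): 59.746°.

59.7°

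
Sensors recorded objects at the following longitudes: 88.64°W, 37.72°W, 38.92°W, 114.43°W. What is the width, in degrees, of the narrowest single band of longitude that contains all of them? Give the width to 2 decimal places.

Sort the longitudes: -114.43°, -88.64°, -38.92°, -37.72°.
Eastward gaps between consecutive values (wrapping around): 25.79°, 49.72°, 1.20°, 283.29°.
Largest gap = 283.29° ⇒ minimal covering band is its complement: 360° − 283.29° = 76.71°.
Band runs from -114.43° eastward to -37.72°.

76.71°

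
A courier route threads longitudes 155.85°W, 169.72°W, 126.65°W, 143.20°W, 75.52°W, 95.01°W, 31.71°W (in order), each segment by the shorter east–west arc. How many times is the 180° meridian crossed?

0

Leg 1: -155.85° → -169.72°, shortest Δλ = -13.87° (west) — does not cross 180°.
Leg 2: -169.72° → -126.65°, shortest Δλ = 43.07° (east) — does not cross 180°.
Leg 3: -126.65° → -143.20°, shortest Δλ = -16.55° (west) — does not cross 180°.
Leg 4: -143.20° → -75.52°, shortest Δλ = 67.68° (east) — does not cross 180°.
Leg 5: -75.52° → -95.01°, shortest Δλ = -19.49° (west) — does not cross 180°.
Leg 6: -95.01° → -31.71°, shortest Δλ = 63.3° (east) — does not cross 180°.
Total crossings: 0.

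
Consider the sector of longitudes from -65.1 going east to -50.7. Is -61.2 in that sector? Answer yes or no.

Band width going east from -65.1° to -50.7°: ((-50.7 − -65.1) mod 360) = 14.4°.
Offset of -61.2° east of the west edge: ((-61.2 − -65.1) mod 360) = 3.9°.
3.9° ≤ 14.4° ⇒ inside.

Yes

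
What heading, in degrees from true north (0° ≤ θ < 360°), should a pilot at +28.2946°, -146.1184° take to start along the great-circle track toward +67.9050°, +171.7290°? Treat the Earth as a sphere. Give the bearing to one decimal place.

Δλ = 171.7290 − -146.1184 = 317.8474°; wrapped into (−180°, 180°]: -42.1526°.
θ = atan2( sin Δλ · cos φ₂ , cos φ₁ · sin φ₂ − sin φ₁ · cos φ₂ · cos Δλ )
  = atan2(-0.25243, 0.68368) = -20.266° → normalised to [0°, 360°): 339.734°.

339.7°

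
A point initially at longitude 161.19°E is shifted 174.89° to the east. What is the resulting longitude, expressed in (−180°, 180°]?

23.92°W

Start at +161.19°; shift +174.89° → +336.08°.
+336.08° lies outside (−180°, 180°]; subtract 360° → -23.92°.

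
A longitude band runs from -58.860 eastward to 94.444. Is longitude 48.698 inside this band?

Yes

Band width going east from -58.860° to +94.444°: ((94.444 − -58.860) mod 360) = 153.304°.
Offset of +48.698° east of the west edge: ((48.698 − -58.860) mod 360) = 107.558°.
107.558° ≤ 153.304° ⇒ inside.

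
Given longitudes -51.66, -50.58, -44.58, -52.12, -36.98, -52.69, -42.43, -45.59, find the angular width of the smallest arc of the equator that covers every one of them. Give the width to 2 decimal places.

15.71°

Sort the longitudes: -52.69°, -52.12°, -51.66°, -50.58°, -45.59°, -44.58°, -42.43°, -36.98°.
Eastward gaps between consecutive values (wrapping around): 0.57°, 0.46°, 1.08°, 4.99°, 1.01°, 2.15°, 5.45°, 344.29°.
Largest gap = 344.29° ⇒ minimal covering band is its complement: 360° − 344.29° = 15.71°.
Band runs from -52.69° eastward to -36.98°.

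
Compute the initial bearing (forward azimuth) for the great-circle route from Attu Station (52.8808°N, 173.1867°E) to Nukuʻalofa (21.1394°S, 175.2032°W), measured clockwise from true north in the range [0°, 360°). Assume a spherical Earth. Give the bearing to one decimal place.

168.8°

Δλ = -175.2032 − 173.1867 = -348.3899°; wrapped into (−180°, 180°]: 11.6101°.
θ = atan2( sin Δλ · cos φ₂ , cos φ₁ · sin φ₂ − sin φ₁ · cos φ₂ · cos Δλ )
  = atan2(0.18771, -0.94614) = 168.779° → normalised to [0°, 360°): 168.779°.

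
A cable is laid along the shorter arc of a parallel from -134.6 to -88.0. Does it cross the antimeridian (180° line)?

No

Signed shortest Δλ = ((-88.0 − -134.6 + 180) mod 360) − 180 = 46.6°.
Going east by 46.6° from -134.6° reaches -88.0° without touching 180°.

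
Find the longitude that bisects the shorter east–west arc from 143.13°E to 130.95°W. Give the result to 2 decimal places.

173.91°W

Signed shortest Δλ from +143.13° to -130.95° is +85.92°.
Midpoint longitude = +143.13° + (+85.92°)/2 = +143.13° + 42.96° = +186.09°.
Normalise into (−180°, 180°]: -173.91°.
(The naïve average (+143.13 + -130.95)/2 = 6.09° is on the wrong side of the globe.)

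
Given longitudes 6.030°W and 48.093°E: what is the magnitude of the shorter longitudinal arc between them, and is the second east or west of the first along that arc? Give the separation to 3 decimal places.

54.123° east

Raw difference: 48.093 − -6.030 = 54.123°.
Normalise into (−180°, 180°]: 54.123° stays 54.123°.
Positive ⇒ the second point lies to the east; separation 54.123°.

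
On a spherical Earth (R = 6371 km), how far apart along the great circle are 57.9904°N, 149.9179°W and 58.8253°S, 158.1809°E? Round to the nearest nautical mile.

7433 nmi

Δλ = 158.1809 − -149.9179 = 308.0988°; wrapped into (−180°, 180°]: -51.9012°.
Δφ = -58.8253 − 57.9904 = -116.8157°.
a = sin²(Δφ/2) + cos φ₁ · cos φ₂ · sin²(Δλ/2) = 0.778103.
c = 2·atan2(√a, √(1−a)) = 2.16061 rad → d = 6371·c ≈ 13765.25 km ≈ 7432.64 nmi.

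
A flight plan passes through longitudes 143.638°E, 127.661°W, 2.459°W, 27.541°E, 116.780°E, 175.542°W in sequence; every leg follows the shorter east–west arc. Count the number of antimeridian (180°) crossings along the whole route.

Leg 1: +143.638° → -127.661°, shortest Δλ = 88.701° (east) — crosses 180°.
Leg 2: -127.661° → -2.459°, shortest Δλ = 125.202° (east) — does not cross 180°.
Leg 3: -2.459° → +27.541°, shortest Δλ = 30.0° (east) — does not cross 180°.
Leg 4: +27.541° → +116.780°, shortest Δλ = 89.239° (east) — does not cross 180°.
Leg 5: +116.780° → -175.542°, shortest Δλ = 67.678° (east) — crosses 180°.
Total crossings: 2.

2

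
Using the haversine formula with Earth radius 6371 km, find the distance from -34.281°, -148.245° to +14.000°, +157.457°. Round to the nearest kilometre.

Δλ = 157.457 − -148.245 = 305.702°; wrapped into (−180°, 180°]: -54.298°.
Δφ = 14.000 − -34.281 = 48.281°.
a = sin²(Δφ/2) + cos φ₁ · cos φ₂ · sin²(Δλ/2) = 0.334196.
c = 2·atan2(√a, √(1−a)) = 1.23279 rad → d = 6371·c ≈ 7854.09 km.

7854 km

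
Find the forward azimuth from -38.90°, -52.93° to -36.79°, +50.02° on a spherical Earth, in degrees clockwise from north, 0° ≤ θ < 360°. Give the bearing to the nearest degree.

127°

Δλ = 50.02 − -52.93 = 102.95°.
θ = atan2( sin Δλ · cos φ₂ , cos φ₁ · sin φ₂ − sin φ₁ · cos φ₂ · cos Δλ )
  = atan2(0.78047, -0.57878) = 126.560° → normalised to [0°, 360°): 126.560°.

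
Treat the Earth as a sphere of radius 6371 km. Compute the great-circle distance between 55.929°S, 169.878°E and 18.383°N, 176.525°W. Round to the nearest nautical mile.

4515 nmi

Δλ = -176.525 − 169.878 = -346.403°; wrapped into (−180°, 180°]: 13.597°.
Δφ = 18.383 − -55.929 = 74.312°.
a = sin²(Δφ/2) + cos φ₁ · cos φ₂ · sin²(Δλ/2) = 0.372251.
c = 2·atan2(√a, √(1−a)) = 1.31243 rad → d = 6371·c ≈ 8361.51 km ≈ 4514.85 nmi.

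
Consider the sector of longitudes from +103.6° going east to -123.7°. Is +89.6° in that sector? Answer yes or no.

Band width going east from +103.6° to -123.7°: ((-123.7 − 103.6) mod 360) = 132.7°.
Offset of +89.6° east of the west edge: ((89.6 − 103.6) mod 360) = 346.0°.
346.0° > 132.7° ⇒ outside.

No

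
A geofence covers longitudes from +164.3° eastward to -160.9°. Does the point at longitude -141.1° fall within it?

Band width going east from +164.3° to -160.9°: ((-160.9 − 164.3) mod 360) = 34.8°.
Offset of -141.1° east of the west edge: ((-141.1 − 164.3) mod 360) = 54.6°.
54.6° > 34.8° ⇒ outside.

No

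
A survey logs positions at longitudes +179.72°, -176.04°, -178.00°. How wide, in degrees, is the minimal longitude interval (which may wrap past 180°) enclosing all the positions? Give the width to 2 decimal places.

Sort the longitudes: -178.00°, -176.04°, +179.72°.
Eastward gaps between consecutive values (wrapping around): 1.96°, 355.76°, 2.28°.
Largest gap = 355.76° ⇒ minimal covering band is its complement: 360° − 355.76° = 4.24°.
Band runs from +179.72° eastward to -176.04°, crossing the antimeridian.

4.24°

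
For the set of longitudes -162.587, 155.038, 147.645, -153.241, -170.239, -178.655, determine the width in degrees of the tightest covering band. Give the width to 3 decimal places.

59.114°

Sort the longitudes: -178.655°, -170.239°, -162.587°, -153.241°, +147.645°, +155.038°.
Eastward gaps between consecutive values (wrapping around): 8.416°, 7.652°, 9.346°, 300.886°, 7.393°, 26.307°.
Largest gap = 300.886° ⇒ minimal covering band is its complement: 360° − 300.886° = 59.114°.
Band runs from +147.645° eastward to -153.241°, crossing the antimeridian.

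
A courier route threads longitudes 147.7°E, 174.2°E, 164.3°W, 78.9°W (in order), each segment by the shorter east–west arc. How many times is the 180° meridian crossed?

Leg 1: +147.7° → +174.2°, shortest Δλ = 26.5° (east) — does not cross 180°.
Leg 2: +174.2° → -164.3°, shortest Δλ = 21.5° (east) — crosses 180°.
Leg 3: -164.3° → -78.9°, shortest Δλ = 85.4° (east) — does not cross 180°.
Total crossings: 1.

1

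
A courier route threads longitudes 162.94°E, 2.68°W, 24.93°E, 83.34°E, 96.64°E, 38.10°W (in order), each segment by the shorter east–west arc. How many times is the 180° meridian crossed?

0

Leg 1: +162.94° → -2.68°, shortest Δλ = -165.62° (west) — does not cross 180°.
Leg 2: -2.68° → +24.93°, shortest Δλ = 27.61° (east) — does not cross 180°.
Leg 3: +24.93° → +83.34°, shortest Δλ = 58.41° (east) — does not cross 180°.
Leg 4: +83.34° → +96.64°, shortest Δλ = 13.3° (east) — does not cross 180°.
Leg 5: +96.64° → -38.10°, shortest Δλ = -134.74° (west) — does not cross 180°.
Total crossings: 0.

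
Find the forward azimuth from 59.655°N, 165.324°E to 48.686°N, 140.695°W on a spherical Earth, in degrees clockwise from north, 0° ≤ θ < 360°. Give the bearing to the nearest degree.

85°

Δλ = -140.695 − 165.324 = -306.019°; wrapped into (−180°, 180°]: 53.981°.
θ = atan2( sin Δλ · cos φ₂ , cos φ₁ · sin φ₂ − sin φ₁ · cos φ₂ · cos Δλ )
  = atan2(0.53397, 0.04442) = 85.244° → normalised to [0°, 360°): 85.244°.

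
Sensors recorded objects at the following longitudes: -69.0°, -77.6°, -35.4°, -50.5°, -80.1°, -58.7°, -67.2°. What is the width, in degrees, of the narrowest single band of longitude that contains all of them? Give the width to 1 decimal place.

44.7°

Sort the longitudes: -80.1°, -77.6°, -69.0°, -67.2°, -58.7°, -50.5°, -35.4°.
Eastward gaps between consecutive values (wrapping around): 2.5°, 8.6°, 1.8°, 8.5°, 8.2°, 15.1°, 315.3°.
Largest gap = 315.3° ⇒ minimal covering band is its complement: 360° − 315.3° = 44.7°.
Band runs from -80.1° eastward to -35.4°.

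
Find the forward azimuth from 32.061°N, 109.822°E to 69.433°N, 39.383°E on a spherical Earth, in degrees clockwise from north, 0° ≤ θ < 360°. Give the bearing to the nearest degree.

Δλ = 39.383 − 109.822 = -70.439°.
θ = atan2( sin Δλ · cos φ₂ , cos φ₁ · sin φ₂ − sin φ₁ · cos φ₂ · cos Δλ )
  = atan2(-0.33103, 0.73103) = -24.362° → normalised to [0°, 360°): 335.638°.

336°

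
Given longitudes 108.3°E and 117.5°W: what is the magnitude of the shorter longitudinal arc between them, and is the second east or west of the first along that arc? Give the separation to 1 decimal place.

Raw difference: -117.5 − 108.3 = -225.8°.
Normalise into (−180°, 180°]: -225.8° + 360° = 134.2°.
Positive ⇒ the second point lies to the east; separation 134.2°.

134.2° east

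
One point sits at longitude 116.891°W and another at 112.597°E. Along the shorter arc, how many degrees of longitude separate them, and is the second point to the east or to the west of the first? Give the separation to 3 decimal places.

130.512° west

Raw difference: 112.597 − -116.891 = 229.488°.
Normalise into (−180°, 180°]: 229.488° − 360° = -130.512°.
Negative ⇒ the second point lies to the west; separation 130.512°.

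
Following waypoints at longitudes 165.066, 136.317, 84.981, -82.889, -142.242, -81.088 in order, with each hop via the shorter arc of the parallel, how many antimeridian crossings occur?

0

Leg 1: +165.066° → +136.317°, shortest Δλ = -28.749° (west) — does not cross 180°.
Leg 2: +136.317° → +84.981°, shortest Δλ = -51.336° (west) — does not cross 180°.
Leg 3: +84.981° → -82.889°, shortest Δλ = -167.87° (west) — does not cross 180°.
Leg 4: -82.889° → -142.242°, shortest Δλ = -59.353° (west) — does not cross 180°.
Leg 5: -142.242° → -81.088°, shortest Δλ = 61.154° (east) — does not cross 180°.
Total crossings: 0.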